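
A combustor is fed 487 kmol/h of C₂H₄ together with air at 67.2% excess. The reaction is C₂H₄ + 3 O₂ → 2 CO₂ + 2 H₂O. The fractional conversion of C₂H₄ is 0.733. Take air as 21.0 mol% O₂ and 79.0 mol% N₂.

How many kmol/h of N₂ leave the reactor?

Stoichiometric O₂ = 3 × 487 = 1461 kmol/h; O₂ fed = 1461 × 1.672 = 2443 kmol/h.
N₂ fed = 2443 × 79/21 = 9190 kmol/h.
Fuel reacted = 0.733 × 487 → ξ = 357 kmol/h.
Outlet (n = n₀ + ν ξ):
  C₂H₄: 487 − 1(357) = 130
  O₂: 2443 − 3(357) = 1372
  N₂: 9190 (inert)
  CO₂: 0 + 2(357) = 713.9
  H₂O: 0 + 2(357) = 713.9

9190 kmol/h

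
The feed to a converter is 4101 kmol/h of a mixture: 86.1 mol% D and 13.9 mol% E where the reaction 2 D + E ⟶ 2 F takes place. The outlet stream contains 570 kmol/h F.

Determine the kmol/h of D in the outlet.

For F: n = n₀ + 2ξ → 570 = 0 + 2ξ, giving ξ = 285 kmol/h.
Outlet amounts (n = n₀ + ν ξ):
  D: 3531 − 2(285) = 2961
  E: 570 − 1(285) = 285
  F: 0 + 2(285) = 570

2960 kmol/h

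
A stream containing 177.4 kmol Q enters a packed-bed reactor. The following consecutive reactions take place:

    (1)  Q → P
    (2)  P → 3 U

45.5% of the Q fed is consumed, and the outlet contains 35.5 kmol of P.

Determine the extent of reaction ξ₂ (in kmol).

ξ₂ = 45.2 kmol

Conversion of Q: Q consumed = 1ξ₁ = 0.455 × 177.4 → ξ₁ = 80.72 kmol.
P balance: n_P = 0 + 1ξ₁ − 1ξ₂ = 35.5 → ξ₂ = (1·80.72 − 35.5)/1 = 45.22 kmol.
Outlet amounts (n = n₀ + Σ ν·ξ):
  Q: 177.4 − 1(80.72) = 96.68
  P: 0 + 1(80.72) − 1(45.22) = 35.5
  U: 0 + 3(45.22) = 135.7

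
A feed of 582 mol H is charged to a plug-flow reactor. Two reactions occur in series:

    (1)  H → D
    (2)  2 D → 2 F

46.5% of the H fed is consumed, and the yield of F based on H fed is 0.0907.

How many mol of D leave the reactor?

Conversion of H: H consumed = 1ξ₁ = 0.465 × 582 → ξ₁ = 270.6 mol.
Yield of F: 2ξ₂ / 582 = 0.0907 → ξ₂ = 26.39 mol.
Outlet amounts (n = n₀ + Σ ν·ξ):
  H: 582 − 1(270.6) = 311.4
  D: 0 + 1(270.6) − 2(26.39) = 217.8
  F: 0 + 2(26.39) = 52.79

218 mol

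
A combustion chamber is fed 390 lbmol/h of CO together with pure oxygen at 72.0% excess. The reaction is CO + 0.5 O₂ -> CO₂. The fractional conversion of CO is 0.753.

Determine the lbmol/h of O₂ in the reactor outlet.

189 lbmol/h

Stoichiometric O₂ = 0.5 × 390 = 195 lbmol/h; O₂ fed = 195 × 1.720 = 335.4 lbmol/h.
Fuel reacted = 0.753 × 390 → ξ = 293.7 lbmol/h.
Outlet (n = n₀ + ν ξ):
  CO: 390 − 1(293.7) = 96.33
  O₂: 335.4 − 0.5(293.7) = 188.6
  CO₂: 0 + 1(293.7) = 293.7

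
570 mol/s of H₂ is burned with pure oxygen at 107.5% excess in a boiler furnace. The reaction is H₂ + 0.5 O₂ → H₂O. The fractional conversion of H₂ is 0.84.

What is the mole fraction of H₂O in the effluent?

0.519

Stoichiometric O₂ = 0.5 × 570 = 285 mol/s; O₂ fed = 285 × 2.075 = 591.4 mol/s.
Fuel reacted = 0.84 × 570 → ξ = 478.8 mol/s.
Outlet (n = n₀ + ν ξ):
  H₂: 570 − 1(478.8) = 91.2
  O₂: 591.4 − 0.5(478.8) = 352
  H₂O: 0 + 1(478.8) = 478.8
Total out = 922 mol/s; y_H₂O = 478.8 / 922 = 0.5193.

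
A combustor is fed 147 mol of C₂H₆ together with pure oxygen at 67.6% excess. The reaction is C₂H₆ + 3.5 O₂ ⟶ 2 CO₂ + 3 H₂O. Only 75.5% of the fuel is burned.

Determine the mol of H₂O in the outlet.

Stoichiometric O₂ = 3.5 × 147 = 514.5 mol; O₂ fed = 514.5 × 1.676 = 862.3 mol.
Fuel reacted = 0.755 × 147 → ξ = 111 mol.
Outlet (n = n₀ + ν ξ):
  C₂H₆: 147 − 1(111) = 36.02
  O₂: 862.3 − 3.5(111) = 473.9
  CO₂: 0 + 2(111) = 222
  H₂O: 0 + 3(111) = 333

333 mol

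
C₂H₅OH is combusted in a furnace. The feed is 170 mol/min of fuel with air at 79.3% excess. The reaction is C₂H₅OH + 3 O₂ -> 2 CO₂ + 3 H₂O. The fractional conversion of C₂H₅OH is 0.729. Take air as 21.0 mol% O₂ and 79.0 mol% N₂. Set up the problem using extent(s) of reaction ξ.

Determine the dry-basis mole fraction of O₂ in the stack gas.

Stoichiometric O₂ = 3 × 170 = 510 mol/min; O₂ fed = 510 × 1.793 = 914.4 mol/min.
N₂ fed = 914.4 × 79/21 = 3440 mol/min.
Fuel reacted = 0.729 × 170 → ξ = 123.9 mol/min.
Outlet (n = n₀ + ν ξ):
  C₂H₅OH: 170 − 1(123.9) = 46.07
  O₂: 914.4 − 3(123.9) = 542.6
  N₂: 3440 (inert)
  CO₂: 0 + 2(123.9) = 247.9
  H₂O: 0 + 3(123.9) = 371.8
Dry total = 4277 mol/min; y_O₂ (dry) = 542.6 / 4277 = 0.1269.

0.127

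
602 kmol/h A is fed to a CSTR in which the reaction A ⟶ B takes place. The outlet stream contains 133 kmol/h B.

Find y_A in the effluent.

For B: n = n₀ + 1ξ → 133 = 0 + 1ξ, giving ξ = 133 kmol/h.
Outlet amounts (n = n₀ + ν ξ):
  A: 602 − 1(133) = 469
  B: 0 + 1(133) = 133
Total out = 602 kmol/h; y_A = 469 / 602 = 0.7791.

0.779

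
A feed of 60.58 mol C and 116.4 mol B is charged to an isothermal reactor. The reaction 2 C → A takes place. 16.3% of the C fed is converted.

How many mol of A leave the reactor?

C reacted = 0.163 × 60.58 = 9.875 mol; ν_C = −2, so ξ = 9.875/2 = 4.937 mol.
Outlet amounts (n = n₀ + ν ξ):
  C: 60.58 − 2(4.937) = 50.71
  A: 0 + 1(4.937) = 4.937
  B: 116.4 (inert)

4.94 mol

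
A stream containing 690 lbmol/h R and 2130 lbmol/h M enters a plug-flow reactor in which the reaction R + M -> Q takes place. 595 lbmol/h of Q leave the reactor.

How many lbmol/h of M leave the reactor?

1540 lbmol/h

For Q: n = n₀ + 1ξ → 595 = 0 + 1ξ, giving ξ = 595 lbmol/h.
Outlet amounts (n = n₀ + ν ξ):
  R: 690 − 1(595) = 95
  M: 2130 − 1(595) = 1535
  Q: 0 + 1(595) = 595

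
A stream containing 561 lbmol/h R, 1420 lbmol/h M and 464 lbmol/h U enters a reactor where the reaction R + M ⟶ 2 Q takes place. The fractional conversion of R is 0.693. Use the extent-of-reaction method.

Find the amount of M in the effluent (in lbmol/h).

1030 lbmol/h

R reacted = 0.693 × 561 = 388.8 lbmol/h; ν_R = −1, so ξ = 388.8/1 = 388.8 lbmol/h.
Outlet amounts (n = n₀ + ν ξ):
  R: 561 − 1(388.8) = 172.2
  M: 1420 − 1(388.8) = 1031
  Q: 0 + 2(388.8) = 777.5
  U: 464 (inert)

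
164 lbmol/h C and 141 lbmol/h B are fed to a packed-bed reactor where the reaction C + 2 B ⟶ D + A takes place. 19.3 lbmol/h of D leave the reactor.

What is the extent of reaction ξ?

For D: n = n₀ + 1ξ → 19.3 = 0 + 1ξ, giving ξ = 19.3 lbmol/h.
Outlet amounts (n = n₀ + ν ξ):
  C: 164 − 1(19.3) = 144.7
  B: 141 − 2(19.3) = 102.4
  D: 0 + 1(19.3) = 19.3
  A: 0 + 1(19.3) = 19.3

ξ = 19.3 lbmol/h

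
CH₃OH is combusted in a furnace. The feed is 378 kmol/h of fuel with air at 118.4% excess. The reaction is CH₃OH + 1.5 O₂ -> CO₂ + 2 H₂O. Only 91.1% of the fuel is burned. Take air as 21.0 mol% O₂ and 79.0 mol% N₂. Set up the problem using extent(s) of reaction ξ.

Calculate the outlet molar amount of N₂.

Stoichiometric O₂ = 1.5 × 378 = 567 kmol/h; O₂ fed = 567 × 2.184 = 1238 kmol/h.
N₂ fed = 1238 × 79/21 = 4658 kmol/h.
Fuel reacted = 0.911 × 378 → ξ = 344.4 kmol/h.
Outlet (n = n₀ + ν ξ):
  CH₃OH: 378 − 1(344.4) = 33.64
  O₂: 1238 − 1.5(344.4) = 721.8
  N₂: 4658 (inert)
  CO₂: 0 + 1(344.4) = 344.4
  H₂O: 0 + 2(344.4) = 688.7

4660 kmol/h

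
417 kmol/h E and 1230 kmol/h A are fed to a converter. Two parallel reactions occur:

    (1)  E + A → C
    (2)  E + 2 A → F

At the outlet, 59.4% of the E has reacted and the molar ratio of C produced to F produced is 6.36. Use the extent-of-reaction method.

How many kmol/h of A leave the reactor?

949 kmol/h

Conversion of E: E consumed = 0.594 × 417 = 247.7 kmol/h = 1ξ₁ + 1ξ₂.
Selectivity: 1ξ₁ / (1ξ₂) = 6.36 → ξ₁ = 6.36 ξ₂.
Substitute: (1·6.36 + 1) ξ₂ = 247.7 → ξ₂ = 33.65 kmol/h, ξ₁ = 214 kmol/h.
Outlet amounts (n = n₀ + Σ ν·ξ):
  E: 417 − 1(214) − 1(33.65) = 169.3
  A: 1230 − 1(214) − 2(33.65) = 948.6
  C: 0 + 1(214) = 214
  F: 0 + 1(33.65) = 33.65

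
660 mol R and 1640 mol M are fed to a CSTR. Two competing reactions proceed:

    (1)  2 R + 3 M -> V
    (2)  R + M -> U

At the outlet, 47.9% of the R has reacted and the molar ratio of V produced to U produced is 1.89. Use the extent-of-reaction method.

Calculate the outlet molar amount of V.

125 mol

Conversion of R: R consumed = 0.479 × 660 = 316.1 mol = 2ξ₁ + 1ξ₂.
Selectivity: 1ξ₁ / (1ξ₂) = 1.89 → ξ₁ = 1.89 ξ₂.
Substitute: (2·1.89 + 1) ξ₂ = 316.1 → ξ₂ = 66.14 mol, ξ₁ = 125 mol.
Outlet amounts (n = n₀ + Σ ν·ξ):
  R: 660 − 2(125) − 1(66.14) = 343.9
  M: 1640 − 3(125) − 1(66.14) = 1199
  V: 0 + 1(125) = 125
  U: 0 + 1(66.14) = 66.14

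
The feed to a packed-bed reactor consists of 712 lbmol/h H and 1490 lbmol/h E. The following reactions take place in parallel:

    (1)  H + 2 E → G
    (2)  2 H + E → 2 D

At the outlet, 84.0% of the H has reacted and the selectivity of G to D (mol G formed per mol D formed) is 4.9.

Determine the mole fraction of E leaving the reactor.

0.385

Conversion of H: H consumed = 0.84 × 712 = 598.1 lbmol/h = 1ξ₁ + 2ξ₂.
Selectivity: 1ξ₁ / (2ξ₂) = 4.9 → ξ₁ = 9.8 ξ₂.
Substitute: (1·9.8 + 2) ξ₂ = 598.1 → ξ₂ = 50.68 lbmol/h, ξ₁ = 496.7 lbmol/h.
Outlet amounts (n = n₀ + Σ ν·ξ):
  H: 712 − 1(496.7) − 2(50.68) = 113.9
  E: 1490 − 2(496.7) − 1(50.68) = 445.9
  G: 0 + 1(496.7) = 496.7
  D: 0 + 2(50.68) = 101.4
Total out = 1158 lbmol/h; y_E = 445.9 / 1158 = 0.3851.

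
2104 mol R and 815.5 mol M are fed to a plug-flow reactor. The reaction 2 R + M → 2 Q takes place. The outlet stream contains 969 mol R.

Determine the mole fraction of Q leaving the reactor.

For R: n = n₀ − 2ξ → 969 = 2104 − 2ξ, giving ξ = 567.5 mol.
Outlet amounts (n = n₀ + ν ξ):
  R: 2104 − 2(567.5) = 969
  M: 815.5 − 1(567.5) = 248
  Q: 0 + 2(567.5) = 1135
Total out = 2352 mol; y_Q = 1135 / 2352 = 0.4826.

0.483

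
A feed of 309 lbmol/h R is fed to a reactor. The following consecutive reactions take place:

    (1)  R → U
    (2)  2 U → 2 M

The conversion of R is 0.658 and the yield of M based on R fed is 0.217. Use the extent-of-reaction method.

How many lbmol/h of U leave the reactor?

136 lbmol/h

Conversion of R: R consumed = 1ξ₁ = 0.658 × 309 → ξ₁ = 203.3 lbmol/h.
Yield of M: 2ξ₂ / 309 = 0.217 → ξ₂ = 33.53 lbmol/h.
Outlet amounts (n = n₀ + Σ ν·ξ):
  R: 309 − 1(203.3) = 105.7
  U: 0 + 1(203.3) − 2(33.53) = 136.3
  M: 0 + 2(33.53) = 67.05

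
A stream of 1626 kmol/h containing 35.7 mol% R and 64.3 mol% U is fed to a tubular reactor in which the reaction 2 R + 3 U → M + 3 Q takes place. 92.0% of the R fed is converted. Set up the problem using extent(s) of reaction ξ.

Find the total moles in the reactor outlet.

R reacted = 0.92 × 580.5 = 534 kmol/h; ν_R = −2, so ξ = 534/2 = 267 kmol/h.
Outlet amounts (n = n₀ + ν ξ):
  R: 580.5 − 2(267) = 46.44
  U: 1046 − 3(267) = 244.5
  M: 0 + 1(267) = 267
  Q: 0 + 3(267) = 801.1
Total out = 46.44 + 244.5 + 267 + 801.1 = 1359 kmol/h.

1360 kmol/h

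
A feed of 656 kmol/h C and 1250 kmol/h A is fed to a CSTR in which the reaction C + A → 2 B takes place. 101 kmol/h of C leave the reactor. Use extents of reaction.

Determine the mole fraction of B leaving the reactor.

0.582

For C: n = n₀ − 1ξ → 101 = 656 − 1ξ, giving ξ = 555 kmol/h.
Outlet amounts (n = n₀ + ν ξ):
  C: 656 − 1(555) = 101
  A: 1250 − 1(555) = 695
  B: 0 + 2(555) = 1110
Total out = 1906 kmol/h; y_B = 1110 / 1906 = 0.5824.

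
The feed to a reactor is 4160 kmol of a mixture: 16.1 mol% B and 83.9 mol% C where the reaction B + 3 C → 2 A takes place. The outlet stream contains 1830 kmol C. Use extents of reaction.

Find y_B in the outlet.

For C: n = n₀ − 3ξ → 1830 = 3490 − 3ξ, giving ξ = 553.4 kmol.
Outlet amounts (n = n₀ + ν ξ):
  B: 669.8 − 1(553.4) = 116.3
  C: 3490 − 3(553.4) = 1830
  A: 0 + 2(553.4) = 1107
Total out = 3053 kmol; y_B = 116.3 / 3053 = 0.03811.

0.0381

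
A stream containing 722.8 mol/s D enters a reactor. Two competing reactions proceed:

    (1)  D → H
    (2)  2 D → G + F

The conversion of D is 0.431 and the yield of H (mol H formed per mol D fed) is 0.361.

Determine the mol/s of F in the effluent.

Yield of H: 1ξ₁ / 722.8 = 0.361 → ξ₁ = 260.9 mol/s.
Conversion of D: 1ξ₁ + 2ξ₂ = 0.431 × 722.8 = 311.5 → ξ₂ = 25.3 mol/s.
Outlet amounts (n = n₀ + Σ ν·ξ):
  D: 722.8 − 1(260.9) − 2(25.3) = 411.3
  H: 0 + 1(260.9) = 260.9
  G: 0 + 1(25.3) = 25.3
  F: 0 + 1(25.3) = 25.3

25.3 mol/s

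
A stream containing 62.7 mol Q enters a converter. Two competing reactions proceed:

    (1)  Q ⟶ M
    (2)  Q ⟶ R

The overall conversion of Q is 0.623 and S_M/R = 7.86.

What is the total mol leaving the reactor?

62.7 mol

Conversion of Q: Q consumed = 0.623 × 62.7 = 39.06 mol = 1ξ₁ + 1ξ₂.
Selectivity: 1ξ₁ / (1ξ₂) = 7.86 → ξ₁ = 7.86 ξ₂.
Substitute: (1·7.86 + 1) ξ₂ = 39.06 → ξ₂ = 4.409 mol, ξ₁ = 34.65 mol.
Outlet amounts (n = n₀ + Σ ν·ξ):
  Q: 62.7 − 1(34.65) − 1(4.409) = 23.64
  M: 0 + 1(34.65) = 34.65
  R: 0 + 1(4.409) = 4.409
Total out = 23.64 + 34.65 + 4.409 = 62.7 mol.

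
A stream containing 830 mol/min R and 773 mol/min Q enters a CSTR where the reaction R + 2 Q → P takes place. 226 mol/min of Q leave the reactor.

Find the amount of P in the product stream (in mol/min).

274 mol/min

For Q: n = n₀ − 2ξ → 226 = 773 − 2ξ, giving ξ = 273.5 mol/min.
Outlet amounts (n = n₀ + ν ξ):
  R: 830 − 1(273.5) = 556.5
  Q: 773 − 2(273.5) = 226
  P: 0 + 1(273.5) = 273.5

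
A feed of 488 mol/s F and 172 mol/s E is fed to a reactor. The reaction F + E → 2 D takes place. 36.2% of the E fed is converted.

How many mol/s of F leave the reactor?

426 mol/s

E reacted = 0.362 × 172 = 62.26 mol/s; ν_E = −1, so ξ = 62.26/1 = 62.26 mol/s.
Outlet amounts (n = n₀ + ν ξ):
  F: 488 − 1(62.26) = 425.7
  E: 172 − 1(62.26) = 109.7
  D: 0 + 2(62.26) = 124.5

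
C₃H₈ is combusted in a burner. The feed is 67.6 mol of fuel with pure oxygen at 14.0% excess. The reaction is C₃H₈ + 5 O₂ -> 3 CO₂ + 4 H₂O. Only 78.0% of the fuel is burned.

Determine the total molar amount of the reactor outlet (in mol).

506 mol

Stoichiometric O₂ = 5 × 67.6 = 338 mol; O₂ fed = 338 × 1.140 = 385.3 mol.
Fuel reacted = 0.78 × 67.6 → ξ = 52.73 mol.
Outlet (n = n₀ + ν ξ):
  C₃H₈: 67.6 − 1(52.73) = 14.87
  O₂: 385.3 − 5(52.73) = 121.7
  CO₂: 0 + 3(52.73) = 158.2
  H₂O: 0 + 4(52.73) = 210.9
Total out = 14.87 + 121.7 + 158.2 + 210.9 = 505.6 mol.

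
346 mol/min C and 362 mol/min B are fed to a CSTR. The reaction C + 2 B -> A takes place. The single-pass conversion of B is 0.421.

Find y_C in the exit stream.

B reacted = 0.421 × 362 = 152.4 mol/min; ν_B = −2, so ξ = 152.4/2 = 76.2 mol/min.
Outlet amounts (n = n₀ + ν ξ):
  C: 346 − 1(76.2) = 269.8
  B: 362 − 2(76.2) = 209.6
  A: 0 + 1(76.2) = 76.2
Total out = 555.6 mol/min; y_C = 269.8 / 555.6 = 0.4856.

0.486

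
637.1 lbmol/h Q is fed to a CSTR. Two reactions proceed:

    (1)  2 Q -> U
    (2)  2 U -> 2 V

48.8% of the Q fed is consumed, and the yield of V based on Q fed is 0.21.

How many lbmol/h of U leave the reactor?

Conversion of Q: Q consumed = 2ξ₁ = 0.488 × 637.1 → ξ₁ = 155.5 lbmol/h.
Yield of V: 2ξ₂ / 637.1 = 0.21 → ξ₂ = 66.9 lbmol/h.
Outlet amounts (n = n₀ + Σ ν·ξ):
  Q: 637.1 − 2(155.5) = 326.2
  U: 0 + 1(155.5) − 2(66.9) = 21.66
  V: 0 + 2(66.9) = 133.8

21.7 lbmol/h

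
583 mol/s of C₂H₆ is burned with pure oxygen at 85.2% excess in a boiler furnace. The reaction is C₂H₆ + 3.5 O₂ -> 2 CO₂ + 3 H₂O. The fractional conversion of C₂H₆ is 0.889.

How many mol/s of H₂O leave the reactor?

1550 mol/s

Stoichiometric O₂ = 3.5 × 583 = 2040 mol/s; O₂ fed = 2040 × 1.852 = 3779 mol/s.
Fuel reacted = 0.889 × 583 → ξ = 518.3 mol/s.
Outlet (n = n₀ + ν ξ):
  C₂H₆: 583 − 1(518.3) = 64.71
  O₂: 3779 − 3.5(518.3) = 1965
  CO₂: 0 + 2(518.3) = 1037
  H₂O: 0 + 3(518.3) = 1555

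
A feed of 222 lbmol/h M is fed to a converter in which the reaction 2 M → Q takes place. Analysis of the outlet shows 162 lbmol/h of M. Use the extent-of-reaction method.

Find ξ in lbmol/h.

For M: n = n₀ − 2ξ → 162 = 222 − 2ξ, giving ξ = 30 lbmol/h.
Outlet amounts (n = n₀ + ν ξ):
  M: 222 − 2(30) = 162
  Q: 0 + 1(30) = 30

ξ = 30 lbmol/h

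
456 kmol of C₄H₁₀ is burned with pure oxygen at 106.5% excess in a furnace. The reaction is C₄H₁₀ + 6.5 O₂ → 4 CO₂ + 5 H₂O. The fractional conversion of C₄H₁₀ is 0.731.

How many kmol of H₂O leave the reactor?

1670 kmol

Stoichiometric O₂ = 6.5 × 456 = 2964 kmol; O₂ fed = 2964 × 2.065 = 6121 kmol.
Fuel reacted = 0.731 × 456 → ξ = 333.3 kmol.
Outlet (n = n₀ + ν ξ):
  C₄H₁₀: 456 − 1(333.3) = 122.7
  O₂: 6121 − 6.5(333.3) = 3954
  CO₂: 0 + 4(333.3) = 1333
  H₂O: 0 + 5(333.3) = 1667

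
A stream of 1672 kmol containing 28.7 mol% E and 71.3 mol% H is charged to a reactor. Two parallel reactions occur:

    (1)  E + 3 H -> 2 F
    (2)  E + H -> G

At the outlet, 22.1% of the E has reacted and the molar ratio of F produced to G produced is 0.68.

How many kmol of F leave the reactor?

53.8 kmol

Conversion of E: E consumed = 0.221 × 479.9 = 106 kmol = 1ξ₁ + 1ξ₂.
Selectivity: 2ξ₁ / (1ξ₂) = 0.68 → ξ₁ = 0.34 ξ₂.
Substitute: (1·0.34 + 1) ξ₂ = 106 → ξ₂ = 79.14 kmol, ξ₁ = 26.91 kmol.
Outlet amounts (n = n₀ + Σ ν·ξ):
  E: 479.9 − 1(26.91) − 1(79.14) = 373.8
  H: 1192 − 3(26.91) − 1(79.14) = 1032
  F: 0 + 2(26.91) = 53.82
  G: 0 + 1(79.14) = 79.14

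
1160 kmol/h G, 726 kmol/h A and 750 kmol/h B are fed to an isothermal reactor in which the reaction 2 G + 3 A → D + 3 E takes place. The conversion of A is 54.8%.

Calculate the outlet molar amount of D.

A reacted = 0.548 × 726 = 397.8 kmol/h; ν_A = −3, so ξ = 397.8/3 = 132.6 kmol/h.
Outlet amounts (n = n₀ + ν ξ):
  G: 1160 − 2(132.6) = 894.8
  A: 726 − 3(132.6) = 328.2
  D: 0 + 1(132.6) = 132.6
  E: 0 + 3(132.6) = 397.8
  B: 750 (inert)

133 kmol/h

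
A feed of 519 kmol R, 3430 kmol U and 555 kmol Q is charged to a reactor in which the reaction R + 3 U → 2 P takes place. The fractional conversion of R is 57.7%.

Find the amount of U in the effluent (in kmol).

R reacted = 0.577 × 519 = 299.5 kmol; ν_R = −1, so ξ = 299.5/1 = 299.5 kmol.
Outlet amounts (n = n₀ + ν ξ):
  R: 519 − 1(299.5) = 219.5
  U: 3430 − 3(299.5) = 2532
  P: 0 + 2(299.5) = 598.9
  Q: 555 (inert)

2530 kmol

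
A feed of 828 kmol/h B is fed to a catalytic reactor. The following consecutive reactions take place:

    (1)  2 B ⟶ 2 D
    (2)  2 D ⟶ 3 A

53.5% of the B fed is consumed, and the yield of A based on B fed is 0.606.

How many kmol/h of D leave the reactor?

108 kmol/h

Conversion of B: B consumed = 2ξ₁ = 0.535 × 828 → ξ₁ = 221.5 kmol/h.
Yield of A: 3ξ₂ / 828 = 0.606 → ξ₂ = 167.3 kmol/h.
Outlet amounts (n = n₀ + Σ ν·ξ):
  B: 828 − 2(221.5) = 385
  D: 0 + 2(221.5) − 2(167.3) = 108.5
  A: 0 + 3(167.3) = 501.8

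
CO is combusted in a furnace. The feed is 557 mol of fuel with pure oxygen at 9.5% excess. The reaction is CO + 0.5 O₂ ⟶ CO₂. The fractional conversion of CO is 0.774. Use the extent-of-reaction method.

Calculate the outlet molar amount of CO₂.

Stoichiometric O₂ = 0.5 × 557 = 278.5 mol; O₂ fed = 278.5 × 1.095 = 305 mol.
Fuel reacted = 0.774 × 557 → ξ = 431.1 mol.
Outlet (n = n₀ + ν ξ):
  CO: 557 − 1(431.1) = 125.9
  O₂: 305 − 0.5(431.1) = 89.4
  CO₂: 0 + 1(431.1) = 431.1

431 mol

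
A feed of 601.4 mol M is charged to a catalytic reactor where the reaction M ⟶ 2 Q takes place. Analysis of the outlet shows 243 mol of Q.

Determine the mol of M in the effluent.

For Q: n = n₀ + 2ξ → 243 = 0 + 2ξ, giving ξ = 121.5 mol.
Outlet amounts (n = n₀ + ν ξ):
  M: 601.4 − 1(121.5) = 479.9
  Q: 0 + 2(121.5) = 243

480 mol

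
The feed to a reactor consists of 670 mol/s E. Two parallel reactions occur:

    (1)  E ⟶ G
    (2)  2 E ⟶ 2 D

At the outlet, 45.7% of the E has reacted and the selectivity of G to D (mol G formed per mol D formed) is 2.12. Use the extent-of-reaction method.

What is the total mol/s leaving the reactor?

Conversion of E: E consumed = 0.457 × 670 = 306.2 mol/s = 1ξ₁ + 2ξ₂.
Selectivity: 1ξ₁ / (2ξ₂) = 2.12 → ξ₁ = 4.24 ξ₂.
Substitute: (1·4.24 + 2) ξ₂ = 306.2 → ξ₂ = 49.07 mol/s, ξ₁ = 208.1 mol/s.
Outlet amounts (n = n₀ + Σ ν·ξ):
  E: 670 − 1(208.1) − 2(49.07) = 363.8
  G: 0 + 1(208.1) = 208.1
  D: 0 + 2(49.07) = 98.14
Total out = 363.8 + 208.1 + 98.14 = 670 mol/s.

670 mol/s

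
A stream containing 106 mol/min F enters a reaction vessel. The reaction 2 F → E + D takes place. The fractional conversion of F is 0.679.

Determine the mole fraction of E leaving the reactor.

F reacted = 0.679 × 106 = 71.97 mol/min; ν_F = −2, so ξ = 71.97/2 = 35.99 mol/min.
Outlet amounts (n = n₀ + ν ξ):
  F: 106 − 2(35.99) = 34.03
  E: 0 + 1(35.99) = 35.99
  D: 0 + 1(35.99) = 35.99
Total out = 106 mol/min; y_E = 35.99 / 106 = 0.3395.

0.34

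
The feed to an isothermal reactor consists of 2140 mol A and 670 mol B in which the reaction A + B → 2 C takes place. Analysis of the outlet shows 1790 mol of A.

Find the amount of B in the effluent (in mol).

For A: n = n₀ − 1ξ → 1790 = 2140 − 1ξ, giving ξ = 350 mol.
Outlet amounts (n = n₀ + ν ξ):
  A: 2140 − 1(350) = 1790
  B: 670 − 1(350) = 320
  C: 0 + 2(350) = 700

320 mol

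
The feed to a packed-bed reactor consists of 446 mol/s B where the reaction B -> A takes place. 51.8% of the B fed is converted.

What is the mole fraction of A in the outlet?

B reacted = 0.518 × 446 = 231 mol/s; ν_B = −1, so ξ = 231/1 = 231 mol/s.
Outlet amounts (n = n₀ + ν ξ):
  B: 446 − 1(231) = 215
  A: 0 + 1(231) = 231
Total out = 446 mol/s; y_A = 231 / 446 = 0.518.

0.518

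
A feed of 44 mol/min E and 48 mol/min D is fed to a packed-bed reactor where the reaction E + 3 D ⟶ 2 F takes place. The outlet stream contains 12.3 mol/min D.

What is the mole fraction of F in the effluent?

For D: n = n₀ − 3ξ → 12.3 = 48 − 3ξ, giving ξ = 11.9 mol/min.
Outlet amounts (n = n₀ + ν ξ):
  E: 44 − 1(11.9) = 32.1
  D: 48 − 3(11.9) = 12.3
  F: 0 + 2(11.9) = 23.8
Total out = 68.2 mol/min; y_F = 23.8 / 68.2 = 0.349.

0.349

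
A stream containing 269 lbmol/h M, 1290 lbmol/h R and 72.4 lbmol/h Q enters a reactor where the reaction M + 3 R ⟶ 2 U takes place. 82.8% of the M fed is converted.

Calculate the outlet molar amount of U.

M reacted = 0.828 × 269 = 222.7 lbmol/h; ν_M = −1, so ξ = 222.7/1 = 222.7 lbmol/h.
Outlet amounts (n = n₀ + ν ξ):
  M: 269 − 1(222.7) = 46.27
  R: 1290 − 3(222.7) = 621.8
  U: 0 + 2(222.7) = 445.5
  Q: 72.4 (inert)

445 lbmol/h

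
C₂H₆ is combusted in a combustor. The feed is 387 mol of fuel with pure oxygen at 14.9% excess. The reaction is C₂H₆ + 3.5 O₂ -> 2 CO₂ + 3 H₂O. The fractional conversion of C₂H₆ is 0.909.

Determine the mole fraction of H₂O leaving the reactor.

0.498

Stoichiometric O₂ = 3.5 × 387 = 1354 mol; O₂ fed = 1354 × 1.149 = 1556 mol.
Fuel reacted = 0.909 × 387 → ξ = 351.8 mol.
Outlet (n = n₀ + ν ξ):
  C₂H₆: 387 − 1(351.8) = 35.22
  O₂: 1556 − 3.5(351.8) = 325.1
  CO₂: 0 + 2(351.8) = 703.6
  H₂O: 0 + 3(351.8) = 1055
Total out = 2119 mol; y_H₂O = 1055 / 2119 = 0.498.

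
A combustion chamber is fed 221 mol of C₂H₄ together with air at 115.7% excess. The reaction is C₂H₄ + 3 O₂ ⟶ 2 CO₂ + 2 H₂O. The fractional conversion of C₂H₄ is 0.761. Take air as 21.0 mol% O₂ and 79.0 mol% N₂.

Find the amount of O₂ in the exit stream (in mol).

926 mol

Stoichiometric O₂ = 3 × 221 = 663 mol; O₂ fed = 663 × 2.157 = 1430 mol.
N₂ fed = 1430 × 79/21 = 5380 mol.
Fuel reacted = 0.761 × 221 → ξ = 168.2 mol.
Outlet (n = n₀ + ν ξ):
  C₂H₄: 221 − 1(168.2) = 52.82
  O₂: 1430 − 3(168.2) = 925.5
  N₂: 5380 (inert)
  CO₂: 0 + 2(168.2) = 336.4
  H₂O: 0 + 2(168.2) = 336.4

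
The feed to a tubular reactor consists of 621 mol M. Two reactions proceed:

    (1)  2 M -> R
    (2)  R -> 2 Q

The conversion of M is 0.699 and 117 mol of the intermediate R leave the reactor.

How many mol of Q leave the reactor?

Conversion of M: M consumed = 2ξ₁ = 0.699 × 621 → ξ₁ = 217 mol.
R balance: n_R = 0 + 1ξ₁ − 1ξ₂ = 117 → ξ₂ = (1·217 − 117)/1 = 100 mol.
Outlet amounts (n = n₀ + Σ ν·ξ):
  M: 621 − 2(217) = 186.9
  R: 0 + 1(217) − 1(100) = 117
  Q: 0 + 2(100) = 200.1

200 mol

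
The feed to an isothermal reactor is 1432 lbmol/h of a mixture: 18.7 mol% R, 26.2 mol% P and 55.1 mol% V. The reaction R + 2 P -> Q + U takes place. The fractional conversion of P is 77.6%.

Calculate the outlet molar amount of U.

146 lbmol/h

P reacted = 0.776 × 375.2 = 291.1 lbmol/h; ν_P = −2, so ξ = 291.1/2 = 145.6 lbmol/h.
Outlet amounts (n = n₀ + ν ξ):
  R: 267.8 − 1(145.6) = 122.2
  P: 375.2 − 2(145.6) = 84.04
  Q: 0 + 1(145.6) = 145.6
  U: 0 + 1(145.6) = 145.6
  V: 789 (inert)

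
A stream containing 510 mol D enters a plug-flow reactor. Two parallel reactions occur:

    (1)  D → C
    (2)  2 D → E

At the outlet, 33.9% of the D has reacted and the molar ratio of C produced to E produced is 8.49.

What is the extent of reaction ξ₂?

ξ₂ = 16.5 mol

Conversion of D: D consumed = 0.339 × 510 = 172.9 mol = 1ξ₁ + 2ξ₂.
Selectivity: 1ξ₁ / (1ξ₂) = 8.49 → ξ₁ = 8.49 ξ₂.
Substitute: (1·8.49 + 2) ξ₂ = 172.9 → ξ₂ = 16.48 mol, ξ₁ = 139.9 mol.
Outlet amounts (n = n₀ + Σ ν·ξ):
  D: 510 − 1(139.9) − 2(16.48) = 337.1
  C: 0 + 1(139.9) = 139.9
  E: 0 + 1(16.48) = 16.48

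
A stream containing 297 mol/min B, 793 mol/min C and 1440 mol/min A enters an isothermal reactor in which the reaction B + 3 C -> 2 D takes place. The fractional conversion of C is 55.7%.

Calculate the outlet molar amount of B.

150 mol/min

C reacted = 0.557 × 793 = 441.7 mol/min; ν_C = −3, so ξ = 441.7/3 = 147.2 mol/min.
Outlet amounts (n = n₀ + ν ξ):
  B: 297 − 1(147.2) = 149.8
  C: 793 − 3(147.2) = 351.3
  D: 0 + 2(147.2) = 294.5
  A: 1440 (inert)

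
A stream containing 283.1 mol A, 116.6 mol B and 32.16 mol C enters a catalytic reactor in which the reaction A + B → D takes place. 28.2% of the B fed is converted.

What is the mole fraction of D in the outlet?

B reacted = 0.282 × 116.6 = 32.88 mol; ν_B = −1, so ξ = 32.88/1 = 32.88 mol.
Outlet amounts (n = n₀ + ν ξ):
  A: 283.1 − 1(32.88) = 250.2
  B: 116.6 − 1(32.88) = 83.72
  D: 0 + 1(32.88) = 32.88
  C: 32.16 (inert)
Total out = 399 mol; y_D = 32.88 / 399 = 0.08241.

0.0824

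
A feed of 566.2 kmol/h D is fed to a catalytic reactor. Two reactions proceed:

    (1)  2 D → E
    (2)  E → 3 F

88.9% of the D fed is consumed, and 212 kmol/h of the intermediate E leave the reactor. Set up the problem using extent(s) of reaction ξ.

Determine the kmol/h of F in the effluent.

Conversion of D: D consumed = 2ξ₁ = 0.889 × 566.2 → ξ₁ = 251.7 kmol/h.
E balance: n_E = 0 + 1ξ₁ − 1ξ₂ = 212 → ξ₂ = (1·251.7 − 212)/1 = 39.68 kmol/h.
Outlet amounts (n = n₀ + Σ ν·ξ):
  D: 566.2 − 2(251.7) = 62.85
  E: 0 + 1(251.7) − 1(39.68) = 212
  F: 0 + 3(39.68) = 119

119 kmol/h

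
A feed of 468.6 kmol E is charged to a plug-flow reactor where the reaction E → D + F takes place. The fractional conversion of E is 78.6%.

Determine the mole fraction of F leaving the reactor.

0.44

E reacted = 0.786 × 468.6 = 368.3 kmol; ν_E = −1, so ξ = 368.3/1 = 368.3 kmol.
Outlet amounts (n = n₀ + ν ξ):
  E: 468.6 − 1(368.3) = 100.3
  D: 0 + 1(368.3) = 368.3
  F: 0 + 1(368.3) = 368.3
Total out = 836.9 kmol; y_F = 368.3 / 836.9 = 0.4401.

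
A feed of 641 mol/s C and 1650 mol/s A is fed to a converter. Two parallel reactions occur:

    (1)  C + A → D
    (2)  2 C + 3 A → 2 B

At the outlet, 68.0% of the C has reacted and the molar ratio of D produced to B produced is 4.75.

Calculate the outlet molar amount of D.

Conversion of C: C consumed = 0.68 × 641 = 435.9 mol/s = 1ξ₁ + 2ξ₂.
Selectivity: 1ξ₁ / (2ξ₂) = 4.75 → ξ₁ = 9.5 ξ₂.
Substitute: (1·9.5 + 2) ξ₂ = 435.9 → ξ₂ = 37.9 mol/s, ξ₁ = 360.1 mol/s.
Outlet amounts (n = n₀ + Σ ν·ξ):
  C: 641 − 1(360.1) − 2(37.9) = 205.1
  A: 1650 − 1(360.1) − 3(37.9) = 1176
  D: 0 + 1(360.1) = 360.1
  B: 0 + 2(37.9) = 75.81

360 mol/s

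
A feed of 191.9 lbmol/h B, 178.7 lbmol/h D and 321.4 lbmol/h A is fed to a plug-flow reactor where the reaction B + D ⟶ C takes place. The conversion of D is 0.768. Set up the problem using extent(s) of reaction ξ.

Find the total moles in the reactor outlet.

D reacted = 0.768 × 178.7 = 137.2 lbmol/h; ν_D = −1, so ξ = 137.2/1 = 137.2 lbmol/h.
Outlet amounts (n = n₀ + ν ξ):
  B: 191.9 − 1(137.2) = 54.66
  D: 178.7 − 1(137.2) = 41.46
  C: 0 + 1(137.2) = 137.2
  A: 321.4 (inert)
Total out = 54.66 + 41.46 + 137.2 + 321.4 = 554.8 lbmol/h.

555 lbmol/h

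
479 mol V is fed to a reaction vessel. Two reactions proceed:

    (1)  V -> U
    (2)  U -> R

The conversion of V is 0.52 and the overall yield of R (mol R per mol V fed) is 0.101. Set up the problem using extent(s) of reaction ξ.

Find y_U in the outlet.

0.419

Conversion of V: V consumed = 1ξ₁ = 0.52 × 479 → ξ₁ = 249.1 mol.
Yield of R: 1ξ₂ / 479 = 0.101 → ξ₂ = 48.38 mol.
Outlet amounts (n = n₀ + Σ ν·ξ):
  V: 479 − 1(249.1) = 229.9
  U: 0 + 1(249.1) − 1(48.38) = 200.7
  R: 0 + 1(48.38) = 48.38
Total out = 479 mol; y_U = 200.7 / 479 = 0.419.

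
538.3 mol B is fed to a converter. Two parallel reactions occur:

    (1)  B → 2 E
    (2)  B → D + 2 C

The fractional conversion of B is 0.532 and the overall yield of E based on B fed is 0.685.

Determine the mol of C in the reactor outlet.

Yield of E: 2ξ₁ / 538.3 = 0.685 → ξ₁ = 184.4 mol.
Conversion of B: 1ξ₁ + 1ξ₂ = 0.532 × 538.3 = 286.4 → ξ₂ = 102 mol.
Outlet amounts (n = n₀ + Σ ν·ξ):
  B: 538.3 − 1(184.4) − 1(102) = 251.9
  E: 0 + 2(184.4) = 368.7
  D: 0 + 1(102) = 102
  C: 0 + 2(102) = 204

204 mol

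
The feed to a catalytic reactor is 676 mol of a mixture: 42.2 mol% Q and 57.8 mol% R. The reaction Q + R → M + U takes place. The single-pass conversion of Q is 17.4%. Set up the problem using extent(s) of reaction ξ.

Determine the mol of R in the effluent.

Q reacted = 0.174 × 285.3 = 49.64 mol; ν_Q = −1, so ξ = 49.64/1 = 49.64 mol.
Outlet amounts (n = n₀ + ν ξ):
  Q: 285.3 − 1(49.64) = 235.6
  R: 390.7 − 1(49.64) = 341.1
  M: 0 + 1(49.64) = 49.64
  U: 0 + 1(49.64) = 49.64

341 mol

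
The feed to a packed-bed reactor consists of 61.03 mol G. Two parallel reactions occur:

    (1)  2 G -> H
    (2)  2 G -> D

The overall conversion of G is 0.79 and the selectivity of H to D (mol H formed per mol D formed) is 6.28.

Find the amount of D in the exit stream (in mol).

3.31 mol

Conversion of G: G consumed = 0.79 × 61.03 = 48.21 mol = 2ξ₁ + 2ξ₂.
Selectivity: 1ξ₁ / (1ξ₂) = 6.28 → ξ₁ = 6.28 ξ₂.
Substitute: (2·6.28 + 2) ξ₂ = 48.21 → ξ₂ = 3.311 mol, ξ₁ = 20.8 mol.
Outlet amounts (n = n₀ + Σ ν·ξ):
  G: 61.03 − 2(20.8) − 2(3.311) = 12.82
  H: 0 + 1(20.8) = 20.8
  D: 0 + 1(3.311) = 3.311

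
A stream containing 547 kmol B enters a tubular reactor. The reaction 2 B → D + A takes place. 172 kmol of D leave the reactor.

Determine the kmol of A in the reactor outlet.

172 kmol

For D: n = n₀ + 1ξ → 172 = 0 + 1ξ, giving ξ = 172 kmol.
Outlet amounts (n = n₀ + ν ξ):
  B: 547 − 2(172) = 203
  D: 0 + 1(172) = 172
  A: 0 + 1(172) = 172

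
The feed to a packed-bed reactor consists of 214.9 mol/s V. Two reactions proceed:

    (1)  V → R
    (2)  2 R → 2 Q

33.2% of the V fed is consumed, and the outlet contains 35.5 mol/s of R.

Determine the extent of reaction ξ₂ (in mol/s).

ξ₂ = 17.9 mol/s

Conversion of V: V consumed = 1ξ₁ = 0.332 × 214.9 → ξ₁ = 71.35 mol/s.
R balance: n_R = 0 + 1ξ₁ − 2ξ₂ = 35.5 → ξ₂ = (1·71.35 − 35.5)/2 = 17.92 mol/s.
Outlet amounts (n = n₀ + Σ ν·ξ):
  V: 214.9 − 1(71.35) = 143.6
  R: 0 + 1(71.35) − 2(17.92) = 35.5
  Q: 0 + 2(17.92) = 35.85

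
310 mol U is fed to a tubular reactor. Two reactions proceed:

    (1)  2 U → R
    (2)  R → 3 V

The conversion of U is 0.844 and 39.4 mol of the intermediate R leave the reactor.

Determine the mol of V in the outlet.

274 mol

Conversion of U: U consumed = 2ξ₁ = 0.844 × 310 → ξ₁ = 130.8 mol.
R balance: n_R = 0 + 1ξ₁ − 1ξ₂ = 39.4 → ξ₂ = (1·130.8 − 39.4)/1 = 91.42 mol.
Outlet amounts (n = n₀ + Σ ν·ξ):
  U: 310 − 2(130.8) = 48.36
  R: 0 + 1(130.8) − 1(91.42) = 39.4
  V: 0 + 3(91.42) = 274.3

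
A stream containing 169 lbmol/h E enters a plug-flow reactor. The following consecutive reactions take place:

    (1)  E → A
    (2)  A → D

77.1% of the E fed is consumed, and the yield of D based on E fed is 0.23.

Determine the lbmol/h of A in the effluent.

Conversion of E: E consumed = 1ξ₁ = 0.771 × 169 → ξ₁ = 130.3 lbmol/h.
Yield of D: 1ξ₂ / 169 = 0.23 → ξ₂ = 38.87 lbmol/h.
Outlet amounts (n = n₀ + Σ ν·ξ):
  E: 169 − 1(130.3) = 38.7
  A: 0 + 1(130.3) − 1(38.87) = 91.43
  D: 0 + 1(38.87) = 38.87

91.4 lbmol/h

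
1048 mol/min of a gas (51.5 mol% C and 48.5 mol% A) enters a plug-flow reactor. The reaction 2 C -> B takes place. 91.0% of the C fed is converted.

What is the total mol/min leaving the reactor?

C reacted = 0.91 × 539.7 = 491.1 mol/min; ν_C = −2, so ξ = 491.1/2 = 245.6 mol/min.
Outlet amounts (n = n₀ + ν ξ):
  C: 539.7 − 2(245.6) = 48.57
  B: 0 + 1(245.6) = 245.6
  A: 508.3 (inert)
Total out = 48.57 + 245.6 + 508.3 = 802.4 mol/min.

802 mol/min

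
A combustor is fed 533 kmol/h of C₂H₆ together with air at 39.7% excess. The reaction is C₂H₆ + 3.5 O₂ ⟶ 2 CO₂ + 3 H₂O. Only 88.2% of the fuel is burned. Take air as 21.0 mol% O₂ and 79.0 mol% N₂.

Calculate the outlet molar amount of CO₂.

940 kmol/h

Stoichiometric O₂ = 3.5 × 533 = 1866 kmol/h; O₂ fed = 1866 × 1.397 = 2606 kmol/h.
N₂ fed = 2606 × 79/21 = 9804 kmol/h.
Fuel reacted = 0.882 × 533 → ξ = 470.1 kmol/h.
Outlet (n = n₀ + ν ξ):
  C₂H₆: 533 − 1(470.1) = 62.89
  O₂: 2606 − 3.5(470.1) = 960.7
  N₂: 9804 (inert)
  CO₂: 0 + 2(470.1) = 940.2
  H₂O: 0 + 3(470.1) = 1410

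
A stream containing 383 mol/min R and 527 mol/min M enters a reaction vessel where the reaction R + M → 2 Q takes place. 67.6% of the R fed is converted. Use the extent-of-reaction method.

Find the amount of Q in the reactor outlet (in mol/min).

518 mol/min

R reacted = 0.676 × 383 = 258.9 mol/min; ν_R = −1, so ξ = 258.9/1 = 258.9 mol/min.
Outlet amounts (n = n₀ + ν ξ):
  R: 383 − 1(258.9) = 124.1
  M: 527 − 1(258.9) = 268.1
  Q: 0 + 2(258.9) = 517.8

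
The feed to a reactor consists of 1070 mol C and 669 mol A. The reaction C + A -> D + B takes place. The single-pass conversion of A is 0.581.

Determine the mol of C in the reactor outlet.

681 mol

A reacted = 0.581 × 669 = 388.7 mol; ν_A = −1, so ξ = 388.7/1 = 388.7 mol.
Outlet amounts (n = n₀ + ν ξ):
  C: 1070 − 1(388.7) = 681.3
  A: 669 − 1(388.7) = 280.3
  D: 0 + 1(388.7) = 388.7
  B: 0 + 1(388.7) = 388.7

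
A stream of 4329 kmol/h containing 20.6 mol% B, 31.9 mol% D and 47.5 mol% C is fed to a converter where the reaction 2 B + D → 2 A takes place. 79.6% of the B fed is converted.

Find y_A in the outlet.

B reacted = 0.796 × 891.8 = 709.9 kmol/h; ν_B = −2, so ξ = 709.9/2 = 354.9 kmol/h.
Outlet amounts (n = n₀ + ν ξ):
  B: 891.8 − 2(354.9) = 181.9
  D: 1381 − 1(354.9) = 1026
  A: 0 + 2(354.9) = 709.9
  C: 2056 (inert)
Total out = 3974 kmol/h; y_A = 709.9 / 3974 = 0.1786.

0.179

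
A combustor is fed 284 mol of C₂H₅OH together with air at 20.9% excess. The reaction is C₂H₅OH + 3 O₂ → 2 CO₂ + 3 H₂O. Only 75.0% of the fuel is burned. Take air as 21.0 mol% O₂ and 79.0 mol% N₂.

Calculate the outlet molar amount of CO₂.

426 mol

Stoichiometric O₂ = 3 × 284 = 852 mol; O₂ fed = 852 × 1.209 = 1030 mol.
N₂ fed = 1030 × 79/21 = 3875 mol.
Fuel reacted = 0.75 × 284 → ξ = 213 mol.
Outlet (n = n₀ + ν ξ):
  C₂H₅OH: 284 − 1(213) = 71
  O₂: 1030 − 3(213) = 391.1
  N₂: 3875 (inert)
  CO₂: 0 + 2(213) = 426
  H₂O: 0 + 3(213) = 639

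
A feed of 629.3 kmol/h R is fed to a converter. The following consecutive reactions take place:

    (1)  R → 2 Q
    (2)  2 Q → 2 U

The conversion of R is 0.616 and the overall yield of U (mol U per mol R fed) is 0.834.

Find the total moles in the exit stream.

Conversion of R: R consumed = 1ξ₁ = 0.616 × 629.3 → ξ₁ = 387.6 kmol/h.
Yield of U: 2ξ₂ / 629.3 = 0.834 → ξ₂ = 262.4 kmol/h.
Outlet amounts (n = n₀ + Σ ν·ξ):
  R: 629.3 − 1(387.6) = 241.7
  Q: 0 + 2(387.6) − 2(262.4) = 250.5
  U: 0 + 2(262.4) = 524.8
Total out = 241.7 + 250.5 + 524.8 = 1017 kmol/h.

1020 kmol/h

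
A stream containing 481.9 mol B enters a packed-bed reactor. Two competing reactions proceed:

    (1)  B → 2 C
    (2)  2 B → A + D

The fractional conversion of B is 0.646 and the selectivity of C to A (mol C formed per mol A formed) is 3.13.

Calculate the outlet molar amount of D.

87.3 mol

Conversion of B: B consumed = 0.646 × 481.9 = 311.3 mol = 1ξ₁ + 2ξ₂.
Selectivity: 2ξ₁ / (1ξ₂) = 3.13 → ξ₁ = 1.565 ξ₂.
Substitute: (1·1.565 + 2) ξ₂ = 311.3 → ξ₂ = 87.32 mol, ξ₁ = 136.7 mol.
Outlet amounts (n = n₀ + Σ ν·ξ):
  B: 481.9 − 1(136.7) − 2(87.32) = 170.6
  C: 0 + 2(136.7) = 273.3
  A: 0 + 1(87.32) = 87.32
  D: 0 + 1(87.32) = 87.32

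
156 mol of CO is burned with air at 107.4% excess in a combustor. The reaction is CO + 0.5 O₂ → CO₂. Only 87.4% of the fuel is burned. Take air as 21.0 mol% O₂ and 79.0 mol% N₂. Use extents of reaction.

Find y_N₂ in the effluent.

Stoichiometric O₂ = 0.5 × 156 = 78 mol; O₂ fed = 78 × 2.074 = 161.8 mol.
N₂ fed = 161.8 × 79/21 = 608.6 mol.
Fuel reacted = 0.874 × 156 → ξ = 136.3 mol.
Outlet (n = n₀ + ν ξ):
  CO: 156 − 1(136.3) = 19.66
  O₂: 161.8 − 0.5(136.3) = 93.6
  N₂: 608.6 (inert)
  CO₂: 0 + 1(136.3) = 136.3
Total out = 858.2 mol; y_N₂ = 608.6 / 858.2 = 0.7091.

0.709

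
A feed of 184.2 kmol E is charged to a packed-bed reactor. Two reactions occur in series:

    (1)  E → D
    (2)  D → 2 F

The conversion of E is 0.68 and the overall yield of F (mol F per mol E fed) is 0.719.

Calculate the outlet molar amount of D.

Conversion of E: E consumed = 1ξ₁ = 0.68 × 184.2 → ξ₁ = 125.3 kmol.
Yield of F: 2ξ₂ / 184.2 = 0.719 → ξ₂ = 66.22 kmol.
Outlet amounts (n = n₀ + Σ ν·ξ):
  E: 184.2 − 1(125.3) = 58.94
  D: 0 + 1(125.3) − 1(66.22) = 59.04
  F: 0 + 2(66.22) = 132.4

59 kmol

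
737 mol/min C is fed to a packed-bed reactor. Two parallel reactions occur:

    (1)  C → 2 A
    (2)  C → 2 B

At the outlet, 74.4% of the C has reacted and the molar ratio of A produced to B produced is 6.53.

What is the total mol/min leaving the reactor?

1290 mol/min

Conversion of C: C consumed = 0.744 × 737 = 548.3 mol/min = 1ξ₁ + 1ξ₂.
Selectivity: 2ξ₁ / (2ξ₂) = 6.53 → ξ₁ = 6.53 ξ₂.
Substitute: (1·6.53 + 1) ξ₂ = 548.3 → ξ₂ = 72.82 mol/min, ξ₁ = 475.5 mol/min.
Outlet amounts (n = n₀ + Σ ν·ξ):
  C: 737 − 1(475.5) − 1(72.82) = 188.7
  A: 0 + 2(475.5) = 951
  B: 0 + 2(72.82) = 145.6
Total out = 188.7 + 951 + 145.6 = 1285 mol/min.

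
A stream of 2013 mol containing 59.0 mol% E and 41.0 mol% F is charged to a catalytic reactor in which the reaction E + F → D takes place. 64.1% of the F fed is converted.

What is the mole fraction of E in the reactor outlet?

0.444

F reacted = 0.641 × 825.3 = 529 mol; ν_F = −1, so ξ = 529/1 = 529 mol.
Outlet amounts (n = n₀ + ν ξ):
  E: 1188 − 1(529) = 658.6
  F: 825.3 − 1(529) = 296.3
  D: 0 + 1(529) = 529
Total out = 1484 mol; y_E = 658.6 / 1484 = 0.4438.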